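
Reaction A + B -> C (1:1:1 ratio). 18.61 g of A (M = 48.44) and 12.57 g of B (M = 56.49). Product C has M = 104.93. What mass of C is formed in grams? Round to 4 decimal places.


Find moles of each reactant; the smaller value is the limiting reagent in a 1:1:1 reaction, so moles_C equals moles of the limiter.
n_A = mass_A / M_A = 18.61 / 48.44 = 0.384187 mol
n_B = mass_B / M_B = 12.57 / 56.49 = 0.222517 mol
Limiting reagent: B (smaller), n_limiting = 0.222517 mol
mass_C = n_limiting * M_C = 0.222517 * 104.93
mass_C = 23.34870881 g, rounded to 4 dp:

23.3487 g


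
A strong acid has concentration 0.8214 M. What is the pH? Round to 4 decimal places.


A strong acid dissociates completely, so [H+] equals the given concentration.
pH = -log10([H+]) = -log10(0.8214)
pH = 0.0854453, rounded to 4 dp:

0.0854


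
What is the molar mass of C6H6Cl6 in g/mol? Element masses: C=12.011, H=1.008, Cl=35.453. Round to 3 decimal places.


M = sum(count * atomic_mass) over atoms.
M = 6*12.011 + 6*1.008 + 6*35.453
M = 72.066 + 6.048 + 212.718
M = 290.832 g/mol, rounded to 3 dp:

290.832 g/mol


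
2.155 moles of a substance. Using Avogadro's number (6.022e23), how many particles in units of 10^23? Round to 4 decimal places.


N = n * NA, then divide by 1e23 for the requested units.
N / 1e23 = n * 6.022
N / 1e23 = 2.155 * 6.022
N / 1e23 = 12.97741, rounded to 4 dp:

12.9774


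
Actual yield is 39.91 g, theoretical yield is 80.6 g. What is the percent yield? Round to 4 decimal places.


% yield = 100 * actual / theoretical
% yield = 100 * 39.91 / 80.6
% yield = 49.51612903 %, rounded to 4 dp:

49.5161 %


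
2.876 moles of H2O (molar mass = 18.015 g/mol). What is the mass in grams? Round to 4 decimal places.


mass = n * M
mass = 2.876 * 18.015
mass = 51.81114 g, rounded to 4 dp:

51.8111 g


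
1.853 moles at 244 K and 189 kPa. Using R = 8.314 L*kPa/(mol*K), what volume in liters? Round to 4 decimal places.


PV = nRT, solve for V = nRT / P.
nRT = 1.853 * 8.314 * 244 = 3759.0254
V = 3759.0254 / 189
V = 19.88902328 L, rounded to 4 dp:

19.8890 L


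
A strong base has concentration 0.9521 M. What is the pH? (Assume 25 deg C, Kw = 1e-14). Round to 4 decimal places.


A strong base dissociates completely, so [OH-] equals the given concentration.
pOH = -log10([OH-]) = -log10(0.9521) = 0.021317
pH = 14 - pOH = 14 - 0.021317
pH = 13.978683, rounded to 4 dp:

13.9787


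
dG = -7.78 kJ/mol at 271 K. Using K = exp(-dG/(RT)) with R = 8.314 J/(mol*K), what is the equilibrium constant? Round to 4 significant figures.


dG is in kJ/mol; multiply by 1000 to match R in J/(mol*K).
RT = 8.314 * 271 = 2253.094 J/mol
exponent = -dG*1000 / (RT) = -(-7.78*1000) / 2253.094 = 3.45302948
K = exp(3.45302948)
K = 31.595967, rounded to 4 significant figures:

31.60


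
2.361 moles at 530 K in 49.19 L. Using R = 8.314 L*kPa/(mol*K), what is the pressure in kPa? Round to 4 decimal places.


PV = nRT, solve for P = nRT / V.
nRT = 2.361 * 8.314 * 530 = 10403.5576
P = 10403.5576 / 49.19
P = 211.49741004 kPa, rounded to 4 dp:

211.4974 kPa


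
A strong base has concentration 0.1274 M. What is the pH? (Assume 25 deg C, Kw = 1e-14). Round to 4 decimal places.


A strong base dissociates completely, so [OH-] equals the given concentration.
pOH = -log10([OH-]) = -log10(0.1274) = 0.894831
pH = 14 - pOH = 14 - 0.894831
pH = 13.105169, rounded to 4 dp:

13.1052


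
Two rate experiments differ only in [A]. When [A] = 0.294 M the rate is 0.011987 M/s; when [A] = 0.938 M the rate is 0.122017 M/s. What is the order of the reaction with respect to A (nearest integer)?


Rate is proportional to [A]^n, so rate2/rate1 = ([A]2/[A]1)^n. Take logs to solve for n.
rate2/rate1 = 0.122017 / 0.011987 = 10.1791
[A]2/[A]1 = 0.938 / 0.294 = 3.1905
n = ln(10.1791) / ln(3.1905) = 2.0
Nearest integer order:

2


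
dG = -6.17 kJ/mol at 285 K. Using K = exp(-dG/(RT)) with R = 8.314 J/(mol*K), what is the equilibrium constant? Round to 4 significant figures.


dG is in kJ/mol; multiply by 1000 to match R in J/(mol*K).
RT = 8.314 * 285 = 2369.49 J/mol
exponent = -dG*1000 / (RT) = -(-6.17*1000) / 2369.49 = 2.60393587
K = exp(2.60393587)
K = 13.516834, rounded to 4 significant figures:

13.52


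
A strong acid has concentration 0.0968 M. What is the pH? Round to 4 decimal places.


A strong acid dissociates completely, so [H+] equals the given concentration.
pH = -log10([H+]) = -log10(0.0968)
pH = 1.01412464, rounded to 4 dp:

1.0141


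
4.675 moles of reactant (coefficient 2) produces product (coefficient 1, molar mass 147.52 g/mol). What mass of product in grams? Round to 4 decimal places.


Use the coefficient ratio to convert reactant moles to product moles, then multiply by the product's molar mass.
moles_P = moles_R * (coeff_P / coeff_R) = 4.675 * (1/2) = 2.3375
mass_P = moles_P * M_P = 2.3375 * 147.52
mass_P = 344.828 g, rounded to 4 dp:

344.8280 g


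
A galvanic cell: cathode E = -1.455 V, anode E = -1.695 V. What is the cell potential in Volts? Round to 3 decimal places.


Standard cell potential: E_cell = E_cathode - E_anode.
E_cell = -1.455 - (-1.695)
E_cell = 0.24 V, rounded to 3 dp:

0.240 V


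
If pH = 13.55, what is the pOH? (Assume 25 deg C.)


At 25 deg C, pH + pOH = 14.
pOH = 14 - pH = 14 - 13.55
pOH = 0.45:

0.45


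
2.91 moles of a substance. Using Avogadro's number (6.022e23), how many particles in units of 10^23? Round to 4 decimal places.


N = n * NA, then divide by 1e23 for the requested units.
N / 1e23 = n * 6.022
N / 1e23 = 2.91 * 6.022
N / 1e23 = 17.52402, rounded to 4 dp:

17.5240


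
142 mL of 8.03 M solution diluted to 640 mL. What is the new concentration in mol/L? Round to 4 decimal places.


Dilution: M1*V1 = M2*V2, solve for M2.
M2 = M1*V1 / V2
M2 = 8.03 * 142 / 640
M2 = 1140.26 / 640
M2 = 1.78165625 mol/L, rounded to 4 dp:

1.7817 mol/L


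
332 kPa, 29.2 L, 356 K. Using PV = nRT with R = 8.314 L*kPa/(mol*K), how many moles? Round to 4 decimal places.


PV = nRT, solve for n = PV / (RT).
PV = 332 * 29.2 = 9694.4
RT = 8.314 * 356 = 2959.784
n = 9694.4 / 2959.784
n = 3.27537415 mol, rounded to 4 dp:

3.2754 mol


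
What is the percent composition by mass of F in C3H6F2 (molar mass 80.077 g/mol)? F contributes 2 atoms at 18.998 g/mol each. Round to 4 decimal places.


pct = 100 * (n_elem * M_elem) / M_total
mass_contribution = 2 * 18.998 = 37.996 g/mol
pct = 100 * 37.996 / 80.077
pct = 47.44933002 %, rounded to 4 dp:

47.4493 %


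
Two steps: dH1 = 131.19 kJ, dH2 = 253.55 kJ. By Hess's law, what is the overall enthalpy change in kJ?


Hess's law: enthalpy is a state function, so add the step enthalpies.
dH_total = dH1 + dH2 = 131.19 + (253.55)
dH_total = 384.74 kJ:

384.74 kJ


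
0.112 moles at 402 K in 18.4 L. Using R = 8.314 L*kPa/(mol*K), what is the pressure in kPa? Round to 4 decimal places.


PV = nRT, solve for P = nRT / V.
nRT = 0.112 * 8.314 * 402 = 374.3295
P = 374.3295 / 18.4
P = 20.34399457 kPa, rounded to 4 dp:

20.3440 kPa


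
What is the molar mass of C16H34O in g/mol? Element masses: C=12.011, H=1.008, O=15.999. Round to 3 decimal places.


M = sum(count * atomic_mass) over atoms.
M = 16*12.011 + 34*1.008 + 1*15.999
M = 192.176 + 34.272 + 15.999
M = 242.447 g/mol, rounded to 3 dp:

242.447 g/mol


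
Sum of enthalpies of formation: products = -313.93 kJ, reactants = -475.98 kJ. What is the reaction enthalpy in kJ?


dH_rxn = sum(dH_f products) - sum(dH_f reactants)
dH_rxn = -313.93 - (-475.98)
dH_rxn = 162.05 kJ:

162.05 kJ


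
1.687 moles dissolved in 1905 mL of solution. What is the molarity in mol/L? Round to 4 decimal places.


Convert volume to liters: V_L = V_mL / 1000.
V_L = 1905 / 1000 = 1.905 L
M = n / V_L = 1.687 / 1.905
M = 0.8855643 mol/L, rounded to 4 dp:

0.8856 mol/L


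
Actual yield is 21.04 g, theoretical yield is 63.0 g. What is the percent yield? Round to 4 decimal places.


% yield = 100 * actual / theoretical
% yield = 100 * 21.04 / 63.0
% yield = 33.3968254 %, rounded to 4 dp:

33.3968 %


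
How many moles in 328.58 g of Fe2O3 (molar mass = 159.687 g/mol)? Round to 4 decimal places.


n = mass / M
n = 328.58 / 159.687
n = 2.05765028 mol, rounded to 4 dp:

2.0577 mol


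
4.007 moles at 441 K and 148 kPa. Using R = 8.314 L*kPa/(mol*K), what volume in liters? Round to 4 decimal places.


PV = nRT, solve for V = nRT / P.
nRT = 4.007 * 8.314 * 441 = 14691.5613
V = 14691.5613 / 148
V = 99.26730608 L, rounded to 4 dp:

99.2673 L


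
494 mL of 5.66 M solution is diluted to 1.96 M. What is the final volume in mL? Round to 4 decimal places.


Dilution: M1*V1 = M2*V2, solve for V2.
V2 = M1*V1 / M2
V2 = 5.66 * 494 / 1.96
V2 = 2796.04 / 1.96
V2 = 1426.55102041 mL, rounded to 4 dp:

1426.5510 mL


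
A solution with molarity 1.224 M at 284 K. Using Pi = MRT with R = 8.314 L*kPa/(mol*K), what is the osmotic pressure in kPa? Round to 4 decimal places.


Osmotic pressure (van't Hoff): Pi = M*R*T.
RT = 8.314 * 284 = 2361.176
Pi = 1.224 * 2361.176
Pi = 2890.079424 kPa, rounded to 4 dp:

2890.0794 kPa


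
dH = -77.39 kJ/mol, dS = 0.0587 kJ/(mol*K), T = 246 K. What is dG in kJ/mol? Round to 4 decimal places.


Gibbs: dG = dH - T*dS (consistent units, dS already in kJ/(mol*K)).
T*dS = 246 * 0.0587 = 14.4402
dG = -77.39 - (14.4402)
dG = -91.8302 kJ/mol, rounded to 4 dp:

-91.8302 kJ/mol


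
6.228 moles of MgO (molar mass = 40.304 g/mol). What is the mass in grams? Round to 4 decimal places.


mass = n * M
mass = 6.228 * 40.304
mass = 251.013312 g, rounded to 4 dp:

251.0133 g


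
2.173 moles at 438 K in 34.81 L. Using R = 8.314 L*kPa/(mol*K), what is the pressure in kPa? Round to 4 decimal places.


PV = nRT, solve for P = nRT / V.
nRT = 2.173 * 8.314 * 438 = 7913.049
P = 7913.049 / 34.81
P = 227.32114335 kPa, rounded to 4 dp:

227.3211 kPa


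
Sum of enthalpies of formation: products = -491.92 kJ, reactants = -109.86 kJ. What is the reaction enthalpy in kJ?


dH_rxn = sum(dH_f products) - sum(dH_f reactants)
dH_rxn = -491.92 - (-109.86)
dH_rxn = -382.06 kJ:

-382.06 kJ


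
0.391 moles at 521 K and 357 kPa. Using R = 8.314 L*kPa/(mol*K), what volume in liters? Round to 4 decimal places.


PV = nRT, solve for V = nRT / P.
nRT = 0.391 * 8.314 * 521 = 1693.6533
V = 1693.6533 / 357
V = 4.74412689 L, rounded to 4 dp:

4.7441 L


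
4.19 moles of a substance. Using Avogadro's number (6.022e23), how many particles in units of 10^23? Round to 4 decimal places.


N = n * NA, then divide by 1e23 for the requested units.
N / 1e23 = n * 6.022
N / 1e23 = 4.19 * 6.022
N / 1e23 = 25.23218, rounded to 4 dp:

25.2322


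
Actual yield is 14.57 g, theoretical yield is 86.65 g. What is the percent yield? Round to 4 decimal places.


% yield = 100 * actual / theoretical
% yield = 100 * 14.57 / 86.65
% yield = 16.81477207 %, rounded to 4 dp:

16.8148 %


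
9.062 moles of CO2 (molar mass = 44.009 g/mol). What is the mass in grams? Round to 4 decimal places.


mass = n * M
mass = 9.062 * 44.009
mass = 398.809558 g, rounded to 4 dp:

398.8096 g


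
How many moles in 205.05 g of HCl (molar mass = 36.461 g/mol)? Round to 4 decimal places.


n = mass / M
n = 205.05 / 36.461
n = 5.62381723 mol, rounded to 4 dp:

5.6238 mol


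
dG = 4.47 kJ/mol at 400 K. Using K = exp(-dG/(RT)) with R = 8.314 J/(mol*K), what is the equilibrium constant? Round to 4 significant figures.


dG is in kJ/mol; multiply by 1000 to match R in J/(mol*K).
RT = 8.314 * 400 = 3325.6 J/mol
exponent = -dG*1000 / (RT) = -(4.47*1000) / 3325.6 = -1.34411835
K = exp(-1.34411835)
K = 0.26076951, rounded to 4 significant figures:

0.2608


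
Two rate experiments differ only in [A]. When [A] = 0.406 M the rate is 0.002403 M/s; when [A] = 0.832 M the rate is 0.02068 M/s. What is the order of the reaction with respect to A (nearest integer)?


Rate is proportional to [A]^n, so rate2/rate1 = ([A]2/[A]1)^n. Take logs to solve for n.
rate2/rate1 = 0.02068 / 0.002403 = 8.6059
[A]2/[A]1 = 0.832 / 0.406 = 2.0493
n = ln(8.6059) / ln(2.0493) = 3.0
Nearest integer order:

3


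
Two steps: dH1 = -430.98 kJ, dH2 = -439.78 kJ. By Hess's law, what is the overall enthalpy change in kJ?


Hess's law: enthalpy is a state function, so add the step enthalpies.
dH_total = dH1 + dH2 = -430.98 + (-439.78)
dH_total = -870.76 kJ:

-870.76 kJ


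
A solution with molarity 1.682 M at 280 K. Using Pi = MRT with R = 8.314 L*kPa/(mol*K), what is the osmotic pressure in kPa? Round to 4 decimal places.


Osmotic pressure (van't Hoff): Pi = M*R*T.
RT = 8.314 * 280 = 2327.92
Pi = 1.682 * 2327.92
Pi = 3915.56144 kPa, rounded to 4 dp:

3915.5614 kPa


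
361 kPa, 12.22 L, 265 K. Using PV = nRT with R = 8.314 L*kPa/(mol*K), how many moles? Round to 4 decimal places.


PV = nRT, solve for n = PV / (RT).
PV = 361 * 12.22 = 4411.42
RT = 8.314 * 265 = 2203.21
n = 4411.42 / 2203.21
n = 2.00226942 mol, rounded to 4 dp:

2.0023 mol


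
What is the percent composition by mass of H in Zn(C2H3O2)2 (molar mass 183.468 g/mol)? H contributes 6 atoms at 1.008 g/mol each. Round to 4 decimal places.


pct = 100 * (n_elem * M_elem) / M_total
mass_contribution = 6 * 1.008 = 6.048 g/mol
pct = 100 * 6.048 / 183.468
pct = 3.29648767 %, rounded to 4 dp:

3.2965 %


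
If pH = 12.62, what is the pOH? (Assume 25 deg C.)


At 25 deg C, pH + pOH = 14.
pOH = 14 - pH = 14 - 12.62
pOH = 1.38:

1.38


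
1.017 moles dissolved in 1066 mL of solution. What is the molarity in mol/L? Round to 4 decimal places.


Convert volume to liters: V_L = V_mL / 1000.
V_L = 1066 / 1000 = 1.066 L
M = n / V_L = 1.017 / 1.066
M = 0.95403377 mol/L, rounded to 4 dp:

0.9540 mol/L


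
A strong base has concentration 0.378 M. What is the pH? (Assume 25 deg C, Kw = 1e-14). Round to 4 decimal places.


A strong base dissociates completely, so [OH-] equals the given concentration.
pOH = -log10([OH-]) = -log10(0.378) = 0.422508
pH = 14 - pOH = 14 - 0.422508
pH = 13.577492, rounded to 4 dp:

13.5775


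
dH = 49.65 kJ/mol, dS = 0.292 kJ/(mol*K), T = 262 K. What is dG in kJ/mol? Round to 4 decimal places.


Gibbs: dG = dH - T*dS (consistent units, dS already in kJ/(mol*K)).
T*dS = 262 * 0.292 = 76.504
dG = 49.65 - (76.504)
dG = -26.854 kJ/mol, rounded to 4 dp:

-26.8540 kJ/mol


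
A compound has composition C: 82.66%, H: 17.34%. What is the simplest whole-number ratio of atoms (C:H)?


Assume 100 g of compound, divide each mass% by atomic mass to get moles, then normalize by the smallest to get a raw atom ratio.
Moles per 100 g: C: 82.66/12.011 = 6.882, H: 17.34/1.008 = 17.2024
Raw ratio (divide by min = 6.882): C: 1.0, H: 2.5
Multiply by 2 to clear fractions: C: 2.0 ~= 2, H: 4.999 ~= 5
Reduce by GCD to get the simplest whole-number ratio:

2:5


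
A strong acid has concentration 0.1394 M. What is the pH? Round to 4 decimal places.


A strong acid dissociates completely, so [H+] equals the given concentration.
pH = -log10([H+]) = -log10(0.1394)
pH = 0.85573723, rounded to 4 dp:

0.8557


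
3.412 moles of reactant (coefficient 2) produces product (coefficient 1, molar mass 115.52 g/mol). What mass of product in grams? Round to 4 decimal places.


Use the coefficient ratio to convert reactant moles to product moles, then multiply by the product's molar mass.
moles_P = moles_R * (coeff_P / coeff_R) = 3.412 * (1/2) = 1.706
mass_P = moles_P * M_P = 1.706 * 115.52
mass_P = 197.07712 g, rounded to 4 dp:

197.0771 g


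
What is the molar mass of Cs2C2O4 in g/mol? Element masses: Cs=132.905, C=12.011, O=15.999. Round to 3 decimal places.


M = sum(count * atomic_mass) over atoms.
M = 2*132.905 + 2*12.011 + 4*15.999
M = 265.81 + 24.022 + 63.996
M = 353.828 g/mol, rounded to 3 dp:

353.828 g/mol


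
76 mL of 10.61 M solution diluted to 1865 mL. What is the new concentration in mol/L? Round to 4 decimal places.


Dilution: M1*V1 = M2*V2, solve for M2.
M2 = M1*V1 / V2
M2 = 10.61 * 76 / 1865
M2 = 806.36 / 1865
M2 = 0.43236461 mol/L, rounded to 4 dp:

0.4324 mol/L


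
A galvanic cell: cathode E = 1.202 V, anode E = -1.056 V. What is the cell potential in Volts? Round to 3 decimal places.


Standard cell potential: E_cell = E_cathode - E_anode.
E_cell = 1.202 - (-1.056)
E_cell = 2.258 V, rounded to 3 dp:

2.258 V


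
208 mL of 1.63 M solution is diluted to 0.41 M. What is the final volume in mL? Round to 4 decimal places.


Dilution: M1*V1 = M2*V2, solve for V2.
V2 = M1*V1 / M2
V2 = 1.63 * 208 / 0.41
V2 = 339.04 / 0.41
V2 = 826.92682927 mL, rounded to 4 dp:

826.9268 mL


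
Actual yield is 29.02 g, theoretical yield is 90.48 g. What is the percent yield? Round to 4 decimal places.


% yield = 100 * actual / theoretical
% yield = 100 * 29.02 / 90.48
% yield = 32.07338638 %, rounded to 4 dp:

32.0734 %


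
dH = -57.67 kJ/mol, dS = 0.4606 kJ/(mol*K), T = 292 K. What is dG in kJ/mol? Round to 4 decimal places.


Gibbs: dG = dH - T*dS (consistent units, dS already in kJ/(mol*K)).
T*dS = 292 * 0.4606 = 134.4952
dG = -57.67 - (134.4952)
dG = -192.1652 kJ/mol, rounded to 4 dp:

-192.1652 kJ/mol


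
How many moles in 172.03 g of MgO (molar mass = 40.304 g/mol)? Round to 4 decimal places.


n = mass / M
n = 172.03 / 40.304
n = 4.26831084 mol, rounded to 4 dp:

4.2683 mol


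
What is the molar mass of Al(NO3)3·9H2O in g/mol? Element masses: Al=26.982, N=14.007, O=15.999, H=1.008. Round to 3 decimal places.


M = sum(count * atomic_mass) over atoms.
M = 1*26.982 + 3*14.007 + 18*15.999 + 18*1.008
M = 26.982 + 42.021 + 287.982 + 18.144
M = 375.129 g/mol, rounded to 3 dp:

375.129 g/mol


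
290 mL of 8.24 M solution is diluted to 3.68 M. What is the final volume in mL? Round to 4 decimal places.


Dilution: M1*V1 = M2*V2, solve for V2.
V2 = M1*V1 / M2
V2 = 8.24 * 290 / 3.68
V2 = 2389.6 / 3.68
V2 = 649.34782609 mL, rounded to 4 dp:

649.3478 mL


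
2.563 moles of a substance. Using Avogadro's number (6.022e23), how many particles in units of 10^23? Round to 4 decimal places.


N = n * NA, then divide by 1e23 for the requested units.
N / 1e23 = n * 6.022
N / 1e23 = 2.563 * 6.022
N / 1e23 = 15.434386, rounded to 4 dp:

15.4344


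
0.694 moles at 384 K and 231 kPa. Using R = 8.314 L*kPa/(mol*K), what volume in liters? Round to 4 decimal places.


PV = nRT, solve for V = nRT / P.
nRT = 0.694 * 8.314 * 384 = 2215.6477
V = 2215.6477 / 231
V = 9.59154848 L, rounded to 4 dp:

9.5915 L


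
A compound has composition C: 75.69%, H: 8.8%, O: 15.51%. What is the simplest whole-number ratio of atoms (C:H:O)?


Assume 100 g of compound, divide each mass% by atomic mass to get moles, then normalize by the smallest to get a raw atom ratio.
Moles per 100 g: C: 75.69/12.011 = 6.3017, H: 8.8/1.008 = 8.7302, O: 15.51/15.999 = 0.9694
Raw ratio (divide by min = 0.9694): C: 6.5, H: 9.005, O: 1.0
Multiply by 2 to clear fractions: C: 13.001 ~= 13, H: 18.011 ~= 18, O: 2.0 ~= 2
Reduce by GCD to get the simplest whole-number ratio:

13:18:2


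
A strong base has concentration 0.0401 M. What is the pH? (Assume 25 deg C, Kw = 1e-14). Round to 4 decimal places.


A strong base dissociates completely, so [OH-] equals the given concentration.
pOH = -log10([OH-]) = -log10(0.0401) = 1.396856
pH = 14 - pOH = 14 - 1.396856
pH = 12.603144, rounded to 4 dp:

12.6031


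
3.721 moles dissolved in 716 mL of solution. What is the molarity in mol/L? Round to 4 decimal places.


Convert volume to liters: V_L = V_mL / 1000.
V_L = 716 / 1000 = 0.716 L
M = n / V_L = 3.721 / 0.716
M = 5.19692737 mol/L, rounded to 4 dp:

5.1969 mol/L


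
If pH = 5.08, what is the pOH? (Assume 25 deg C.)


At 25 deg C, pH + pOH = 14.
pOH = 14 - pH = 14 - 5.08
pOH = 8.92:

8.92


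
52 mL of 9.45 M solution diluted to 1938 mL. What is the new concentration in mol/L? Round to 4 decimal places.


Dilution: M1*V1 = M2*V2, solve for M2.
M2 = M1*V1 / V2
M2 = 9.45 * 52 / 1938
M2 = 491.4 / 1938
M2 = 0.25356037 mol/L, rounded to 4 dp:

0.2536 mol/L


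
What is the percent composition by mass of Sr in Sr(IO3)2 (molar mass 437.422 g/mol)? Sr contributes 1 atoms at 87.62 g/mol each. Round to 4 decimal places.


pct = 100 * (n_elem * M_elem) / M_total
mass_contribution = 1 * 87.62 = 87.62 g/mol
pct = 100 * 87.62 / 437.422
pct = 20.03099981 %, rounded to 4 dp:

20.0310 %


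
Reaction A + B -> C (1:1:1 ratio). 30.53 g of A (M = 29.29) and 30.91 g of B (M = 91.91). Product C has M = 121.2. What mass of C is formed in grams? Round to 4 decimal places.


Find moles of each reactant; the smaller value is the limiting reagent in a 1:1:1 reaction, so moles_C equals moles of the limiter.
n_A = mass_A / M_A = 30.53 / 29.29 = 1.042335 mol
n_B = mass_B / M_B = 30.91 / 91.91 = 0.336307 mol
Limiting reagent: B (smaller), n_limiting = 0.336307 mol
mass_C = n_limiting * M_C = 0.336307 * 121.2
mass_C = 40.7604084 g, rounded to 4 dp:

40.7604 g


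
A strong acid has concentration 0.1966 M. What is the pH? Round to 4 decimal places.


A strong acid dissociates completely, so [H+] equals the given concentration.
pH = -log10([H+]) = -log10(0.1966)
pH = 0.70641649, rounded to 4 dp:

0.7064


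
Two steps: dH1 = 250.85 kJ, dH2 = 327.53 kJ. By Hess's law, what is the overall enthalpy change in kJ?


Hess's law: enthalpy is a state function, so add the step enthalpies.
dH_total = dH1 + dH2 = 250.85 + (327.53)
dH_total = 578.38 kJ:

578.38 kJ


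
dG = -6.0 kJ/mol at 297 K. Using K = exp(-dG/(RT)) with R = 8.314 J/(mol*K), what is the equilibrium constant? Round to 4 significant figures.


dG is in kJ/mol; multiply by 1000 to match R in J/(mol*K).
RT = 8.314 * 297 = 2469.258 J/mol
exponent = -dG*1000 / (RT) = -(-6.0*1000) / 2469.258 = 2.42987975
K = exp(2.42987975)
K = 11.357516, rounded to 4 significant figures:

11.36


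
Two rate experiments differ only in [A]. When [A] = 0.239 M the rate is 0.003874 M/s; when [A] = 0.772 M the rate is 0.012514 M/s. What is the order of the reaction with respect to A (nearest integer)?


Rate is proportional to [A]^n, so rate2/rate1 = ([A]2/[A]1)^n. Take logs to solve for n.
rate2/rate1 = 0.012514 / 0.003874 = 3.2303
[A]2/[A]1 = 0.772 / 0.239 = 3.2301
n = ln(3.2303) / ln(3.2301) = 1.0
Nearest integer order:

1


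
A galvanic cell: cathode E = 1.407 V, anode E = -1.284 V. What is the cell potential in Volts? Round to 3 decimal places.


Standard cell potential: E_cell = E_cathode - E_anode.
E_cell = 1.407 - (-1.284)
E_cell = 2.691 V, rounded to 3 dp:

2.691 V


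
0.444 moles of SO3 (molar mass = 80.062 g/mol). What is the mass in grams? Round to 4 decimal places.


mass = n * M
mass = 0.444 * 80.062
mass = 35.547528 g, rounded to 4 dp:

35.5475 g


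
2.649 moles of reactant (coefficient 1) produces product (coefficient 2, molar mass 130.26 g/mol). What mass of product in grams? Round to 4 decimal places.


Use the coefficient ratio to convert reactant moles to product moles, then multiply by the product's molar mass.
moles_P = moles_R * (coeff_P / coeff_R) = 2.649 * (2/1) = 5.298
mass_P = moles_P * M_P = 5.298 * 130.26
mass_P = 690.11748 g, rounded to 4 dp:

690.1175 g


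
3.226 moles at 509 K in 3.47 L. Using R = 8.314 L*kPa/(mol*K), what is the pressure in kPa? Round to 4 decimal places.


PV = nRT, solve for P = nRT / V.
nRT = 3.226 * 8.314 * 509 = 13651.8707
P = 13651.8707 / 3.47
P = 3934.25668588 kPa, rounded to 4 dp:

3934.2567 kPa


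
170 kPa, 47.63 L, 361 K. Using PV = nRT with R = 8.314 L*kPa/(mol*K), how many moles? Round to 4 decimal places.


PV = nRT, solve for n = PV / (RT).
PV = 170 * 47.63 = 8097.1
RT = 8.314 * 361 = 3001.354
n = 8097.1 / 3001.354
n = 2.69781572 mol, rounded to 4 dp:

2.6978 mol


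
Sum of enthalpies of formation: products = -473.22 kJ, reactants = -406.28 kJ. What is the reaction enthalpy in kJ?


dH_rxn = sum(dH_f products) - sum(dH_f reactants)
dH_rxn = -473.22 - (-406.28)
dH_rxn = -66.94 kJ:

-66.94 kJ


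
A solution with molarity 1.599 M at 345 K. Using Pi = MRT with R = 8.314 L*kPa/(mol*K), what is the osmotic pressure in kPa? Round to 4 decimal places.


Osmotic pressure (van't Hoff): Pi = M*R*T.
RT = 8.314 * 345 = 2868.33
Pi = 1.599 * 2868.33
Pi = 4586.45967 kPa, rounded to 4 dp:

4586.4597 kPa


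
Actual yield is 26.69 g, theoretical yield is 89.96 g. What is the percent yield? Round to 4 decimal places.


% yield = 100 * actual / theoretical
% yield = 100 * 26.69 / 89.96
% yield = 29.66874166 %, rounded to 4 dp:

29.6687 %


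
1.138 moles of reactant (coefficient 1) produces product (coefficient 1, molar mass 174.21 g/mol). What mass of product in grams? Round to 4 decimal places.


Use the coefficient ratio to convert reactant moles to product moles, then multiply by the product's molar mass.
moles_P = moles_R * (coeff_P / coeff_R) = 1.138 * (1/1) = 1.138
mass_P = moles_P * M_P = 1.138 * 174.21
mass_P = 198.25098 g, rounded to 4 dp:

198.2510 g


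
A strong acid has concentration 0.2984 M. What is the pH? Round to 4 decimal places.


A strong acid dissociates completely, so [H+] equals the given concentration.
pH = -log10([H+]) = -log10(0.2984)
pH = 0.52520118, rounded to 4 dp:

0.5252


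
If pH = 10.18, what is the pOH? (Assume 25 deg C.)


At 25 deg C, pH + pOH = 14.
pOH = 14 - pH = 14 - 10.18
pOH = 3.82:

3.82


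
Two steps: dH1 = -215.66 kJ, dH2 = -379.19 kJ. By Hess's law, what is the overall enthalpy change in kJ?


Hess's law: enthalpy is a state function, so add the step enthalpies.
dH_total = dH1 + dH2 = -215.66 + (-379.19)
dH_total = -594.85 kJ:

-594.85 kJ


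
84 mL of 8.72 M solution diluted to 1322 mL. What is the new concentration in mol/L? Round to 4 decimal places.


Dilution: M1*V1 = M2*V2, solve for M2.
M2 = M1*V1 / V2
M2 = 8.72 * 84 / 1322
M2 = 732.48 / 1322
M2 = 0.55406959 mol/L, rounded to 4 dp:

0.5541 mol/L


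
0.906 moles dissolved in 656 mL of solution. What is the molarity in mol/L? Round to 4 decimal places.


Convert volume to liters: V_L = V_mL / 1000.
V_L = 656 / 1000 = 0.656 L
M = n / V_L = 0.906 / 0.656
M = 1.38109756 mol/L, rounded to 4 dp:

1.3811 mol/L


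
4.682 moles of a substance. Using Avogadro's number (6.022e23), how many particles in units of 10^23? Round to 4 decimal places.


N = n * NA, then divide by 1e23 for the requested units.
N / 1e23 = n * 6.022
N / 1e23 = 4.682 * 6.022
N / 1e23 = 28.195004, rounded to 4 dp:

28.1950


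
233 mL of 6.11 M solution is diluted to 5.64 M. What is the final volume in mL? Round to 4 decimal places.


Dilution: M1*V1 = M2*V2, solve for V2.
V2 = M1*V1 / M2
V2 = 6.11 * 233 / 5.64
V2 = 1423.63 / 5.64
V2 = 252.41666667 mL, rounded to 4 dp:

252.4167 mL


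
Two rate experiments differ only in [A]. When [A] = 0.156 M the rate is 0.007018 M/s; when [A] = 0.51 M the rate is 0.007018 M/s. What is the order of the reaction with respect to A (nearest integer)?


Rate is proportional to [A]^n, so rate2/rate1 = ([A]2/[A]1)^n. Take logs to solve for n.
rate2/rate1 = 0.007018 / 0.007018 = 1.0
[A]2/[A]1 = 0.51 / 0.156 = 3.2692
n = ln(1.0) / ln(3.2692) = 0.0
Nearest integer order:

0


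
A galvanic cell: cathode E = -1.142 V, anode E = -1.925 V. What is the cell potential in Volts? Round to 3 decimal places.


Standard cell potential: E_cell = E_cathode - E_anode.
E_cell = -1.142 - (-1.925)
E_cell = 0.783 V, rounded to 3 dp:

0.783 V


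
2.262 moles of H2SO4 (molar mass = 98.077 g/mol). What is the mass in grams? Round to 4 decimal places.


mass = n * M
mass = 2.262 * 98.077
mass = 221.850174 g, rounded to 4 dp:

221.8502 g


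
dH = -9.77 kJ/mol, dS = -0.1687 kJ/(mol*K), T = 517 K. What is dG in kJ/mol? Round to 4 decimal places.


Gibbs: dG = dH - T*dS (consistent units, dS already in kJ/(mol*K)).
T*dS = 517 * -0.1687 = -87.2179
dG = -9.77 - (-87.2179)
dG = 77.4479 kJ/mol, rounded to 4 dp:

77.4479 kJ/mol


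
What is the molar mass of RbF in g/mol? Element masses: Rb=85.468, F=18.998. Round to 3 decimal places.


M = sum(count * atomic_mass) over atoms.
M = 1*85.468 + 1*18.998
M = 85.468 + 18.998
M = 104.466 g/mol, rounded to 3 dp:

104.466 g/mol


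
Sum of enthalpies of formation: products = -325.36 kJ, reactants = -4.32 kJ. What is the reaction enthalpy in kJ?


dH_rxn = sum(dH_f products) - sum(dH_f reactants)
dH_rxn = -325.36 - (-4.32)
dH_rxn = -321.04 kJ:

-321.04 kJ


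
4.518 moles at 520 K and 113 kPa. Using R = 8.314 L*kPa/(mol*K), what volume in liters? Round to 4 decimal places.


PV = nRT, solve for V = nRT / P.
nRT = 4.518 * 8.314 * 520 = 19532.579
V = 19532.579 / 113
V = 172.85468142 L, rounded to 4 dp:

172.8547 L


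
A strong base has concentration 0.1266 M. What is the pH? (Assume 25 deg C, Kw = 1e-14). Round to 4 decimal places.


A strong base dissociates completely, so [OH-] equals the given concentration.
pOH = -log10([OH-]) = -log10(0.1266) = 0.897566
pH = 14 - pOH = 14 - 0.897566
pH = 13.102434, rounded to 4 dp:

13.1024


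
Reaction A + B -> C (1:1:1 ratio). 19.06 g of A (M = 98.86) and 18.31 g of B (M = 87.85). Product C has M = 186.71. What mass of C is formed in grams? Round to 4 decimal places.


Find moles of each reactant; the smaller value is the limiting reagent in a 1:1:1 reaction, so moles_C equals moles of the limiter.
n_A = mass_A / M_A = 19.06 / 98.86 = 0.192798 mol
n_B = mass_B / M_B = 18.31 / 87.85 = 0.208423 mol
Limiting reagent: A (smaller), n_limiting = 0.192798 mol
mass_C = n_limiting * M_C = 0.192798 * 186.71
mass_C = 35.99731458 g, rounded to 4 dp:

35.9973 g


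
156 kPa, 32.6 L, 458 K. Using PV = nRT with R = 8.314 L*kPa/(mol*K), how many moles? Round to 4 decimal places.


PV = nRT, solve for n = PV / (RT).
PV = 156 * 32.6 = 5085.6
RT = 8.314 * 458 = 3807.812
n = 5085.6 / 3807.812
n = 1.33557014 mol, rounded to 4 dp:

1.3356 mol


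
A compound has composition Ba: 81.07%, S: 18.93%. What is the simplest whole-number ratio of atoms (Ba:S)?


Assume 100 g of compound, divide each mass% by atomic mass to get moles, then normalize by the smallest to get a raw atom ratio.
Moles per 100 g: Ba: 81.07/137.327 = 0.5903, S: 18.93/32.065 = 0.5904
Raw ratio (divide by min = 0.5903): Ba: 1.0, S: 1.0
Multiply by 1 to clear fractions: Ba: 1.0 ~= 1, S: 1.0 ~= 1
Reduce by GCD to get the simplest whole-number ratio:

1:1


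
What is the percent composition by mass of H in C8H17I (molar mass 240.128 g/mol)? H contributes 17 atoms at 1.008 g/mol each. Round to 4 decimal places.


pct = 100 * (n_elem * M_elem) / M_total
mass_contribution = 17 * 1.008 = 17.136 g/mol
pct = 100 * 17.136 / 240.128
pct = 7.13619403 %, rounded to 4 dp:

7.1362 %


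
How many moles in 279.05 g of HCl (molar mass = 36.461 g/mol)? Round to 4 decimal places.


n = mass / M
n = 279.05 / 36.461
n = 7.65338307 mol, rounded to 4 dp:

7.6534 mol


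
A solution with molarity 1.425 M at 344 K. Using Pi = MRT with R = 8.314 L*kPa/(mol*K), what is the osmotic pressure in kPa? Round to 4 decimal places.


Osmotic pressure (van't Hoff): Pi = M*R*T.
RT = 8.314 * 344 = 2860.016
Pi = 1.425 * 2860.016
Pi = 4075.5228 kPa, rounded to 4 dp:

4075.5228 kPa


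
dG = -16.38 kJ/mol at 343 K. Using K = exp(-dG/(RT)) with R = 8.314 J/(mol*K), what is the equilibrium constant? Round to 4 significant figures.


dG is in kJ/mol; multiply by 1000 to match R in J/(mol*K).
RT = 8.314 * 343 = 2851.702 J/mol
exponent = -dG*1000 / (RT) = -(-16.38*1000) / 2851.702 = 5.74393818
K = exp(5.74393818)
K = 312.29185, rounded to 4 significant figures:

312.3


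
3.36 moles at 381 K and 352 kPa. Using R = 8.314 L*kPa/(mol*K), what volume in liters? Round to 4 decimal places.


PV = nRT, solve for V = nRT / P.
nRT = 3.36 * 8.314 * 381 = 10643.2502
V = 10643.2502 / 352
V = 30.23650625 L, rounded to 4 dp:

30.2365 L


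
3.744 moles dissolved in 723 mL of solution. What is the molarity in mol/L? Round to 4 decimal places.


Convert volume to liters: V_L = V_mL / 1000.
V_L = 723 / 1000 = 0.723 L
M = n / V_L = 3.744 / 0.723
M = 5.17842324 mol/L, rounded to 4 dp:

5.1784 mol/L


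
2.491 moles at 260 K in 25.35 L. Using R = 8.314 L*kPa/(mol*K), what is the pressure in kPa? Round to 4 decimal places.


PV = nRT, solve for P = nRT / V.
nRT = 2.491 * 8.314 * 260 = 5384.6452
P = 5384.6452 / 25.35
P = 212.41203945 kPa, rounded to 4 dp:

212.4120 kPa


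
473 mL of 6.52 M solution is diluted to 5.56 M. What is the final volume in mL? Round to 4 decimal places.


Dilution: M1*V1 = M2*V2, solve for V2.
V2 = M1*V1 / M2
V2 = 6.52 * 473 / 5.56
V2 = 3083.96 / 5.56
V2 = 554.66906475 mL, rounded to 4 dp:

554.6691 mL


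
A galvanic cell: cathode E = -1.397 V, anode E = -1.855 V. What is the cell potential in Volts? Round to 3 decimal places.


Standard cell potential: E_cell = E_cathode - E_anode.
E_cell = -1.397 - (-1.855)
E_cell = 0.458 V, rounded to 3 dp:

0.458 V


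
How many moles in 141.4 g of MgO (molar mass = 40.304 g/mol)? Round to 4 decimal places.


n = mass / M
n = 141.4 / 40.304
n = 3.50833664 mol, rounded to 4 dp:

3.5083 mol


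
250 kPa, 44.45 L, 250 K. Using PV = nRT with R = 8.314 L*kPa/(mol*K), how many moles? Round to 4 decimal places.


PV = nRT, solve for n = PV / (RT).
PV = 250 * 44.45 = 11112.5
RT = 8.314 * 250 = 2078.5
n = 11112.5 / 2078.5
n = 5.34640366 mol, rounded to 4 dp:

5.3464 mol


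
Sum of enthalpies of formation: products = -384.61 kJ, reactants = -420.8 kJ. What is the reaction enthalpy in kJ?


dH_rxn = sum(dH_f products) - sum(dH_f reactants)
dH_rxn = -384.61 - (-420.8)
dH_rxn = 36.19 kJ:

36.19 kJ


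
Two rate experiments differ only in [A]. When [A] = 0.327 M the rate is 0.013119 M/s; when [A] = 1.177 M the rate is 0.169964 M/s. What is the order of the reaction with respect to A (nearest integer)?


Rate is proportional to [A]^n, so rate2/rate1 = ([A]2/[A]1)^n. Take logs to solve for n.
rate2/rate1 = 0.169964 / 0.013119 = 12.9556
[A]2/[A]1 = 1.177 / 0.327 = 3.5994
n = ln(12.9556) / ln(3.5994) = 2.0
Nearest integer order:

2


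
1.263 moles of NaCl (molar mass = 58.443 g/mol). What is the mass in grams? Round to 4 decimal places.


mass = n * M
mass = 1.263 * 58.443
mass = 73.813509 g, rounded to 4 dp:

73.8135 g


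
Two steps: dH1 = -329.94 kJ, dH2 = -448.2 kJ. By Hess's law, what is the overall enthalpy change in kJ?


Hess's law: enthalpy is a state function, so add the step enthalpies.
dH_total = dH1 + dH2 = -329.94 + (-448.2)
dH_total = -778.14 kJ:

-778.14 kJ


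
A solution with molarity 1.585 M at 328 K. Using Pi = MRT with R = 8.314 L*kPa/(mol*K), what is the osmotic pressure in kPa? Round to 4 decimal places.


Osmotic pressure (van't Hoff): Pi = M*R*T.
RT = 8.314 * 328 = 2726.992
Pi = 1.585 * 2726.992
Pi = 4322.28232 kPa, rounded to 4 dp:

4322.2823 kPa


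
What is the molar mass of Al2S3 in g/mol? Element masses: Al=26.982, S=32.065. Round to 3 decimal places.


M = sum(count * atomic_mass) over atoms.
M = 2*26.982 + 3*32.065
M = 53.964 + 96.195
M = 150.159 g/mol, rounded to 3 dp:

150.159 g/mol


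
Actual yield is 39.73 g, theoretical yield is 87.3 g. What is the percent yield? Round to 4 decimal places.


% yield = 100 * actual / theoretical
% yield = 100 * 39.73 / 87.3
% yield = 45.50973654 %, rounded to 4 dp:

45.5097 %


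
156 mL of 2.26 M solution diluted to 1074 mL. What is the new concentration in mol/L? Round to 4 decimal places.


Dilution: M1*V1 = M2*V2, solve for M2.
M2 = M1*V1 / V2
M2 = 2.26 * 156 / 1074
M2 = 352.56 / 1074
M2 = 0.32826816 mol/L, rounded to 4 dp:

0.3283 mol/L


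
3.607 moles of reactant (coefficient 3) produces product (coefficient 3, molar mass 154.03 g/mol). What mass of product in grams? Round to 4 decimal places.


Use the coefficient ratio to convert reactant moles to product moles, then multiply by the product's molar mass.
moles_P = moles_R * (coeff_P / coeff_R) = 3.607 * (3/3) = 3.607
mass_P = moles_P * M_P = 3.607 * 154.03
mass_P = 555.58621 g, rounded to 4 dp:

555.5862 g


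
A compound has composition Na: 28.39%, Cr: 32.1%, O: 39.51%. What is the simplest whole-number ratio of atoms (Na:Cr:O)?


Assume 100 g of compound, divide each mass% by atomic mass to get moles, then normalize by the smallest to get a raw atom ratio.
Moles per 100 g: Na: 28.39/22.99 = 1.2349, Cr: 32.1/51.996 = 0.6174, O: 39.51/15.999 = 2.4695
Raw ratio (divide by min = 0.6174): Na: 2.0, Cr: 1.0, O: 4.0
Multiply by 1 to clear fractions: Na: 2.0 ~= 2, Cr: 1.0 ~= 1, O: 4.0 ~= 4
Reduce by GCD to get the simplest whole-number ratio:

2:1:4


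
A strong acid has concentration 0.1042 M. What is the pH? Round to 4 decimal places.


A strong acid dissociates completely, so [H+] equals the given concentration.
pH = -log10([H+]) = -log10(0.1042)
pH = 0.98213228, rounded to 4 dp:

0.9821


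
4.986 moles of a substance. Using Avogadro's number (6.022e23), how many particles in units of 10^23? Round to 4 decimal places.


N = n * NA, then divide by 1e23 for the requested units.
N / 1e23 = n * 6.022
N / 1e23 = 4.986 * 6.022
N / 1e23 = 30.025692, rounded to 4 dp:

30.0257


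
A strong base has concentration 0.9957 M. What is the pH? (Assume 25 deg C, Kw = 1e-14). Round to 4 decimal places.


A strong base dissociates completely, so [OH-] equals the given concentration.
pOH = -log10([OH-]) = -log10(0.9957) = 0.001871
pH = 14 - pOH = 14 - 0.001871
pH = 13.998129, rounded to 4 dp:

13.9981


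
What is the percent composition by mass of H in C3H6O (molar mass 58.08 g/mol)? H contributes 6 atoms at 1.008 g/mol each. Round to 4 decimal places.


pct = 100 * (n_elem * M_elem) / M_total
mass_contribution = 6 * 1.008 = 6.048 g/mol
pct = 100 * 6.048 / 58.08
pct = 10.41322314 %, rounded to 4 dp:

10.4132 %


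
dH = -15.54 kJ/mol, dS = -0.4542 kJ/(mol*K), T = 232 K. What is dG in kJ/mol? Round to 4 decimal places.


Gibbs: dG = dH - T*dS (consistent units, dS already in kJ/(mol*K)).
T*dS = 232 * -0.4542 = -105.3744
dG = -15.54 - (-105.3744)
dG = 89.8344 kJ/mol, rounded to 4 dp:

89.8344 kJ/mol


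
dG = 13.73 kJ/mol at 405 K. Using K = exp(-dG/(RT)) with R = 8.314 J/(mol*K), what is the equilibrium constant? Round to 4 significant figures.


dG is in kJ/mol; multiply by 1000 to match R in J/(mol*K).
RT = 8.314 * 405 = 3367.17 J/mol
exponent = -dG*1000 / (RT) = -(13.73*1000) / 3367.17 = -4.0776082
K = exp(-4.0776082)
K = 0.016947953, rounded to 4 significant figures:

0.01695


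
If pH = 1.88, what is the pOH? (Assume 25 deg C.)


At 25 deg C, pH + pOH = 14.
pOH = 14 - pH = 14 - 1.88
pOH = 12.12:

12.12


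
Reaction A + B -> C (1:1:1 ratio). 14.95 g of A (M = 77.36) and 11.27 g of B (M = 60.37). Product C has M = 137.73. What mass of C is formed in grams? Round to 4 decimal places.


Find moles of each reactant; the smaller value is the limiting reagent in a 1:1:1 reaction, so moles_C equals moles of the limiter.
n_A = mass_A / M_A = 14.95 / 77.36 = 0.193252 mol
n_B = mass_B / M_B = 11.27 / 60.37 = 0.186682 mol
Limiting reagent: B (smaller), n_limiting = 0.186682 mol
mass_C = n_limiting * M_C = 0.186682 * 137.73
mass_C = 25.71171186 g, rounded to 4 dp:

25.7117 g


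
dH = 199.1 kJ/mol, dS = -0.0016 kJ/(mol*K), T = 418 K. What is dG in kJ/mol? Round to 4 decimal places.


Gibbs: dG = dH - T*dS (consistent units, dS already in kJ/(mol*K)).
T*dS = 418 * -0.0016 = -0.6688
dG = 199.1 - (-0.6688)
dG = 199.7688 kJ/mol, rounded to 4 dp:

199.7688 kJ/mol


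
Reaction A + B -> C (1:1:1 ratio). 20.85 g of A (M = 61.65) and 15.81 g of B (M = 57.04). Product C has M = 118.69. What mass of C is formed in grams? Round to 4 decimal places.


Find moles of each reactant; the smaller value is the limiting reagent in a 1:1:1 reaction, so moles_C equals moles of the limiter.
n_A = mass_A / M_A = 20.85 / 61.65 = 0.3382 mol
n_B = mass_B / M_B = 15.81 / 57.04 = 0.277174 mol
Limiting reagent: B (smaller), n_limiting = 0.277174 mol
mass_C = n_limiting * M_C = 0.277174 * 118.69
mass_C = 32.89778206 g, rounded to 4 dp:

32.8978 g
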